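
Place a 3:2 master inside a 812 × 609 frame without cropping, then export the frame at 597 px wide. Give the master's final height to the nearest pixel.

In the 812×609 frame the master fills the width: height = 812 × 2/3 ≈ 541.33 px.
Resizing to 597 px wide multiplies everything by 0.7352: 541.33 → 398.00 px.

398 px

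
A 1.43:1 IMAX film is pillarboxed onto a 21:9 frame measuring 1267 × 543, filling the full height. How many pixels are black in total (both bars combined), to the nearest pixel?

That makes the image 776.4900 px wide (543 × 1.430).
1267 − 776.4900 = 490.5100 px of bars.
That's 490.5100 × 543 ≈ 266347 black pixels.

266347 pixels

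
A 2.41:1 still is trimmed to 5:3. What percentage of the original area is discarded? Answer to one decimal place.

30.8%

5:3 is narrower than 2.41:1, so the crop keeps the full height and trims the width.
Fraction kept = (1.667)/(2.410) ≈ 69.16%, so 30.84% is lost.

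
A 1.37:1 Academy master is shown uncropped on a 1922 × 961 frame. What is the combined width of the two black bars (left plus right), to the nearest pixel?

605 px

Since 1.370 < 2.000, the master is height-limited.
The master is 961 × 1.370 ≈ 1316.57 px wide.
Black = 1922 − 1316.57 = 605.43 px.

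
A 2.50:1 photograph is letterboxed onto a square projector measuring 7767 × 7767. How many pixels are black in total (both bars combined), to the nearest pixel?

Since 2.500 > 1.000, the photograph is width-limited.
That makes the image 3106.8000 px tall (7767 / 2.500).
Black = 7767 − 3106.8000 = 4660.2000 px.
That's 4660.2000 × 7767 ≈ 36195773 black pixels.

36195773 pixels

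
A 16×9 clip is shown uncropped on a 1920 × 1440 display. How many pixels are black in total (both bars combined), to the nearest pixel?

16×9 is wider than 4×3, so it spans the full width.
Content height = 1920 × 9/16 ≈ 1080.0000 px.
Black = 1440 − 1080.0000 = 360.0000 px.
Bar area = 360.0000 × 1920 ≈ 691200 px.

691200 pixels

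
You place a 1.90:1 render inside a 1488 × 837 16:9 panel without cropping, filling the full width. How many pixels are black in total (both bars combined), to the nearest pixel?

80117 pixels

The render is 1488 / 1.900 ≈ 783.1579 px tall.
Black = 837 − 783.1579 = 53.8421 px.
That's 53.8421 × 1488 ≈ 80117 black pixels.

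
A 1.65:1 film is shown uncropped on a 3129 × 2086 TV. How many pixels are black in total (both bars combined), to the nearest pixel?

593372 pixels

1.65:1 is wider than 3×2, so it spans the full width.
The film is 3129 / 1.650 ≈ 1896.3636 px tall.
Leftover height: 2086 − 1896.3636 = 189.6364 px.
Across the 3129-px span: 189.6364 × 3129 ≈ 593372 px.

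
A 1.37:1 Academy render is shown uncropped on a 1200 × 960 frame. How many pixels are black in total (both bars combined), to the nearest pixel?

100905 pixels

1.37:1 Academy is wider than 5:4, so it spans the full width.
The render is 1200 / 1.370 ≈ 875.9124 px tall.
960 − 875.9124 = 84.0876 px of bars.
Bar area = 84.0876 × 1200 ≈ 100905 px.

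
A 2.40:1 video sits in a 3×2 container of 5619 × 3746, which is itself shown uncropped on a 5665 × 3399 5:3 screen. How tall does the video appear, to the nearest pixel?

Inside the 5619×3746 canvas the video is width-limited at 5619.00 × 2341.25.
3×2 in 5665×3399: fills the height, so the intermediate becomes 5098.50 × 3399.00 — a scale of ×0.9074.
The video scales with it: height 2341.25 × 0.9074 ≈ 2124.38.

2124 px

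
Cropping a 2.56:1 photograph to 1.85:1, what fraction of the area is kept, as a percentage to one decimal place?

1.85:1 is narrower than 2.56:1, so the crop keeps the full height and trims the width.
(1.850)/(2.560) ≈ 0.723 of the area survives.

72.3%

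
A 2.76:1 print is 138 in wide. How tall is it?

Height = 138 / 2.760 = 50.

50 in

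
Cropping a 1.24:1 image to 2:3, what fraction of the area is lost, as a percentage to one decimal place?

Going from 1.24:1 to 2:3 means cutting width while keeping height.
(0.667)/(1.240) ≈ 0.538 of the area survives, leaving 46.24% discarded.

46.2%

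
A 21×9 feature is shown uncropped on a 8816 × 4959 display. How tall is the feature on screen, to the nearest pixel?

3778 px

Since 2.333 > 1.778, the feature is width-limited.
Content height = 8816 × 9/21 ≈ 3778.29 px.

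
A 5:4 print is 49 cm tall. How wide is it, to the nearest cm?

Width = 49 × 5/4 = 61.25.

61 cm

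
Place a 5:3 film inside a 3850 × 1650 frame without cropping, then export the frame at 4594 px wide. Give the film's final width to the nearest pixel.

3281 px

At 3850×1650 the film is height-limited, so width = 1650 × 5/3 ≈ 2750.00 px.
The frame scales by 4594/3850 = 1.1932; 2750.00 × 1.1932 ≈ 3281.43 px.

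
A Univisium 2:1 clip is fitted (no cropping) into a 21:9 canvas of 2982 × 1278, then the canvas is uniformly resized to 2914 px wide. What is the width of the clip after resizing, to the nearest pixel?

In the 2982×1278 frame the clip fills the height: width = 1278 × 2/1 ≈ 2556.00 px.
Scaling 2982 → 2914 is ×0.9772, so the width becomes 2556.00 × 0.9772 ≈ 2497.71 px.

2498 px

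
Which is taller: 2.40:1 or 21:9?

2.4 and 21:9 = 2.333; 2.4 > 2.333. The smaller width-to-height ratio is the taller frame.

21:9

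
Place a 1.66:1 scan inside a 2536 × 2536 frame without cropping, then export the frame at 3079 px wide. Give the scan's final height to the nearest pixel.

In the 2536×2536 frame the scan fills the width: height = 2536 / 1.660 ≈ 1527.71 px.
Scaling 2536 → 3079 is ×1.2141, so the height becomes 1527.71 × 1.2141 ≈ 1854.82 px.

1855 px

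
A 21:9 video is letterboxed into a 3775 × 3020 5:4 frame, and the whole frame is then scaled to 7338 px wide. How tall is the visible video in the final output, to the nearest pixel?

3145 px

Fitted into 3775×3020, the video spans the width; its height is 3775 × 9/21 ≈ 1617.86 px.
The frame scales by 7338/3775 = 1.9438; 1617.86 × 1.9438 ≈ 3144.86 px.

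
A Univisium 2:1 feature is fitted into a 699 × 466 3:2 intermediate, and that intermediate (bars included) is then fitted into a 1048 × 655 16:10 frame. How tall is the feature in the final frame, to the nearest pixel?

491 px

Inside the 699×466 canvas the feature is width-limited at 699.00 × 349.50.
3:2 in 1048×655: fills the height, so the intermediate becomes 982.50 × 655.00 — a scale of ×1.4056.
Applying the same ×1.4056: 349.50 → 491.25.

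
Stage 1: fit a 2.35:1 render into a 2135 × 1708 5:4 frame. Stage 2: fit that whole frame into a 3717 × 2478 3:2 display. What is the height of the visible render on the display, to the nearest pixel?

1318 px

Inside the 2135×1708 canvas the render is width-limited at 2135.00 × 908.51.
The 5:4 canvas is height-limited in 3717×2478, giving 3097.50 × 2478.00; scale factor 1.4508.
Applying the same ×1.4508: 908.51 → 1318.09.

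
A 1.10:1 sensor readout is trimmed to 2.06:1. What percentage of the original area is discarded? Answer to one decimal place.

46.6%

The width stays; only height is cut (since 2.06:1 is wider than 1.10:1).
Area ratio = (1.100)/(2.060) = 53.40%; the remaining 46.60% is cropped out.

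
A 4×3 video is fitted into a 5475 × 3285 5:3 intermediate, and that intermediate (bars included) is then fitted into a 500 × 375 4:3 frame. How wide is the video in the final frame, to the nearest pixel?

400 px

First fit — 4×3 into 5475×3285 spans the height: 4380.00 × 3285.00.
Second fit — the 5:3 canvas into 500×375 spans the width: 500.00 × 300.00 (×0.0913 from 5475×3285).
So the video's width is 4380.00 × 0.0913 ≈ 400.00.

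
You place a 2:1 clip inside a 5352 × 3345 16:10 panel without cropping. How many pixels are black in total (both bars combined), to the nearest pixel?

2:1 is wider than 16:10, so it spans the full width.
The clip is 5352 × 1/2 ≈ 2676.0000 px tall.
Black = 3345 − 2676.0000 = 669.0000 px.
That's 669.0000 × 5352 ≈ 3580488 black pixels.

3580488 pixels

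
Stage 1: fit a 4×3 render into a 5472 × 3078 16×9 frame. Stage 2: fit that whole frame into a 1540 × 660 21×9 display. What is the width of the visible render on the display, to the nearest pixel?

Inside the 5472×3078 canvas the render is height-limited at 4104.00 × 3078.00.
The 16×9 canvas is height-limited in 1540×660, giving 1173.33 × 660.00; scale factor 0.2144.
The render scales with it: width 4104.00 × 0.2144 ≈ 880.00.

880 px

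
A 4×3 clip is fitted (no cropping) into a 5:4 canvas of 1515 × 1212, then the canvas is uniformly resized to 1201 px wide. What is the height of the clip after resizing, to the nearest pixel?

901 px

Fitted into 1515×1212, the clip spans the width; its height is 1515 × 3/4 ≈ 1136.25 px.
Scaling 1515 → 1201 is ×0.7927, so the height becomes 1136.25 × 0.7927 ≈ 900.75 px.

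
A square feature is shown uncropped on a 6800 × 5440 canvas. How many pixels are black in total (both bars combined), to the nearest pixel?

7398400 pixels

Since 1.000 < 1.250, the feature is height-limited.
That makes the image 5440.0000 px wide (5440 × 1/1).
Black = 6800 − 5440.0000 = 1360.0000 px.
That's 1360.0000 × 5440 ≈ 7398400 black pixels.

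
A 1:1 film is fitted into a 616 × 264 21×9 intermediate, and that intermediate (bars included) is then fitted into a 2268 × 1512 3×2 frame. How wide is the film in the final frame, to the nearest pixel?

972 px

1:1 in 616×264: fills the height, so the film is 264.00 × 264.00.
The 21×9 canvas is width-limited in 2268×1512, giving 2268.00 × 972.00; scale factor 3.6818.
The film scales with it: width 264.00 × 3.6818 ≈ 972.00.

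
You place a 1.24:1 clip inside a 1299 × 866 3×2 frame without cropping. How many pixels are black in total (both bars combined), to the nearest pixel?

194989 pixels

1.24:1 is narrower than 3×2, so it spans the full height.
The clip is 866 × 1.240 ≈ 1073.8400 px wide.
Leftover width: 1299 − 1073.8400 = 225.1600 px.
Bar area = 225.1600 × 866 ≈ 194989 px.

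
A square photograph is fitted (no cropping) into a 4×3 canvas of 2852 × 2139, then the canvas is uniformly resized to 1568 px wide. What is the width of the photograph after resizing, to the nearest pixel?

In the 2852×2139 frame the photograph fills the height: width = 2139 × 1/1 ≈ 2139.00 px.
The frame scales by 1568/2852 = 0.5498; 2139.00 × 0.5498 ≈ 1176.00 px.

1176 px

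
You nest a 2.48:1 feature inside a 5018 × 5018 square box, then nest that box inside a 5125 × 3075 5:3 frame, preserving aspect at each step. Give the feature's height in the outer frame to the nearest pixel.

1240 px

Inside the 5018×5018 canvas the feature is width-limited at 5018.00 × 2023.39.
Second fit — the square canvas into 5125×3075 spans the height: 3075.00 × 3075.00 (×0.6128 from 5018×5018).
So the feature's height is 2023.39 × 0.6128 ≈ 1239.92.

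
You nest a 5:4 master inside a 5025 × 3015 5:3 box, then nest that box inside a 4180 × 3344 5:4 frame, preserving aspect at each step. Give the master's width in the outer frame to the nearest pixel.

5:4 in 5025×3015: fills the height, so the master is 3768.75 × 3015.00.
Second fit — the 5:3 canvas into 4180×3344 spans the width: 4180.00 × 2508.00 (×0.8318 from 5025×3015).
Applying the same ×0.8318: 3768.75 → 3135.00.

3135 px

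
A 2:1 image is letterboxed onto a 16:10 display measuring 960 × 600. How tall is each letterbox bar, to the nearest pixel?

Since 2.000 > 1.600, the image is width-limited.
Content height = 960 × 1/2 ≈ 480.00 px.
Black = 600 − 480.00 = 120.00 px, or 60.00 per bar.

60 px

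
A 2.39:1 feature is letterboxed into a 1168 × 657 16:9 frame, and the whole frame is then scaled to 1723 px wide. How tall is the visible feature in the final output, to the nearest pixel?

721 px

In the 1168×657 frame the feature fills the width: height = 1168 / 2.390 ≈ 488.70 px.
The frame scales by 1723/1168 = 1.4752; 488.70 × 1.4752 ≈ 720.92 px.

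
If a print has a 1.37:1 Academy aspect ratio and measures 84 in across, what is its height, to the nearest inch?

61 in

84 / 1.370 = 61.31.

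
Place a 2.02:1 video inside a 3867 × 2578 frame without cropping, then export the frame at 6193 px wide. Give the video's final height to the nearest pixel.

Fitted into 3867×2578, the video spans the width; its height is 3867 / 2.020 ≈ 1914.36 px.
The frame scales by 6193/3867 = 1.6015; 1914.36 × 1.6015 ≈ 3065.84 px.

3066 px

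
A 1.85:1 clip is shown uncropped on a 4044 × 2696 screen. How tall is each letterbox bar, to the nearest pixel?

1.85:1 is wider than 3:2, so it spans the full width.
Content height = 4044 / 1.850 ≈ 2185.95 px.
2696 − 2185.95 = 510.05 px of bars (255.03 each).

255 px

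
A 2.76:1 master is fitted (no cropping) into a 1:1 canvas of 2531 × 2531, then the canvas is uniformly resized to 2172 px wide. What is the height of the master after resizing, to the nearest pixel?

787 px

In the 2531×2531 frame the master fills the width: height = 2531 / 2.760 ≈ 917.03 px.
Scaling 2531 → 2172 is ×0.8582, so the height becomes 917.03 × 0.8582 ≈ 786.96 px.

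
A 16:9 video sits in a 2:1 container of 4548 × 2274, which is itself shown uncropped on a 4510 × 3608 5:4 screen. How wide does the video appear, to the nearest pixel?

4009 px

First fit — 16:9 into 4548×2274 spans the height: 4042.67 × 2274.00.
The 2:1 canvas is width-limited in 4510×3608, giving 4510.00 × 2255.00; scale factor 0.9916.
So the video's width is 4042.67 × 0.9916 ≈ 4008.89.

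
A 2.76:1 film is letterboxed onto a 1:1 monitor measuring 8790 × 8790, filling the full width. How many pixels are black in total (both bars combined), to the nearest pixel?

That makes the image 3184.7826 px tall (8790 / 2.760).
8790 − 3184.7826 = 5605.2174 px of bars.
That's 5605.2174 × 8790 ≈ 49269861 black pixels.

49269861 pixels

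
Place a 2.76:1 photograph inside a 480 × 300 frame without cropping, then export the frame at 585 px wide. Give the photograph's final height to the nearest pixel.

212 px

Fitted into 480×300, the photograph spans the width; its height is 480 / 2.760 ≈ 173.91 px.
Resizing to 585 px wide multiplies everything by 1.2188: 173.91 → 211.96 px.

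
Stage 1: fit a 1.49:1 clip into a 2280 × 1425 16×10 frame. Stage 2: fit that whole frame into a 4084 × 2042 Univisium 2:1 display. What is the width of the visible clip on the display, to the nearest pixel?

3043 px

Inside the 2280×1425 canvas the clip is height-limited at 2123.25 × 1425.00.
The 16×10 canvas is height-limited in 4084×2042, giving 3267.20 × 2042.00; scale factor 1.4330.
So the clip's width is 2123.25 × 1.4330 ≈ 3042.58.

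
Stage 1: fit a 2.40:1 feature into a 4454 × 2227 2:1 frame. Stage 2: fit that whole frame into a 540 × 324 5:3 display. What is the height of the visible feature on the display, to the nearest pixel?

225 px

2.40:1 in 4454×2227: fills the width, so the feature is 4454.00 × 1855.83.
2:1 in 540×324: fills the width, so the intermediate becomes 540.00 × 270.00 — a scale of ×0.1212.
The feature scales with it: height 1855.83 × 0.1212 ≈ 225.00.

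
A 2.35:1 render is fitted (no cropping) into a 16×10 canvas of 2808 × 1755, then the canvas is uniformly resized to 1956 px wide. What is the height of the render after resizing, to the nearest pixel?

In the 2808×1755 frame the render fills the width: height = 2808 / 2.350 ≈ 1194.89 px.
The frame scales by 1956/2808 = 0.6966; 1194.89 × 0.6966 ≈ 832.34 px.

832 px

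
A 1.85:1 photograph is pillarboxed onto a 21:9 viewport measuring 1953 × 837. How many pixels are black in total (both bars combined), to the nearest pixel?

1.85:1 (1.850) < 21:9 (2.333), so the photograph fills the height.
That makes the image 1548.4500 px wide (837 × 1.850).
Black = 1953 − 1548.4500 = 404.5500 px.
Bar area = 404.5500 × 837 ≈ 338608 px.

338608 pixels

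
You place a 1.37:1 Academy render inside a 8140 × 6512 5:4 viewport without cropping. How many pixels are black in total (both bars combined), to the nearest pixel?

4643008 pixels

Since 1.370 > 1.250, the render is width-limited.
That makes the image 5941.6058 px tall (8140 / 1.370).
Black = 6512 − 5941.6058 = 570.3942 px.
Across the 8140-px span: 570.3942 × 8140 ≈ 4643008 px.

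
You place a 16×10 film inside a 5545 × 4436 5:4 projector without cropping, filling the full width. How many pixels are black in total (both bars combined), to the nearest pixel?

5380729 pixels

The film is 5545 × 10/16 ≈ 3465.6250 px tall.
Leftover height: 4436 − 3465.6250 = 970.3750 px.
Bar area = 970.3750 × 5545 ≈ 5380729 px.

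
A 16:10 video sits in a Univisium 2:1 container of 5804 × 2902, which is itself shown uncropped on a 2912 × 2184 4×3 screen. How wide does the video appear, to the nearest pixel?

2330 px

16:10 in 5804×2902: fills the height, so the video is 4643.20 × 2902.00.
The Univisium 2:1 canvas is width-limited in 2912×2184, giving 2912.00 × 1456.00; scale factor 0.5017.
Applying the same ×0.5017: 4643.20 → 2329.60.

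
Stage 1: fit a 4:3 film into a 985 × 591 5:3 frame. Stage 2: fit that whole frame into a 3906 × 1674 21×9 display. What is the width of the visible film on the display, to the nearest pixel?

4:3 in 985×591: fills the height, so the film is 788.00 × 591.00.
The 5:3 canvas is height-limited in 3906×1674, giving 2790.00 × 1674.00; scale factor 2.8325.
Applying the same ×2.8325: 788.00 → 2232.00.

2232 px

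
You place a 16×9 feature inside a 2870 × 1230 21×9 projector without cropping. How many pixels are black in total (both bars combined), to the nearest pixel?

840500 pixels

16×9 is narrower than 21×9, so it spans the full height.
The feature is 1230 × 16/9 ≈ 2186.6667 px wide.
Leftover width: 2870 − 2186.6667 = 683.3333 px.
Bar area = 683.3333 × 1230 ≈ 840500 px.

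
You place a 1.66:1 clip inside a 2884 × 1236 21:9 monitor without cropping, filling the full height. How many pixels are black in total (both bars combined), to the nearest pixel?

The clip is 1236 × 1.660 ≈ 2051.7600 px wide.
Black = 2884 − 2051.7600 = 832.2400 px.
Across the 1236-px span: 832.2400 × 1236 ≈ 1028649 px.

1028649 pixels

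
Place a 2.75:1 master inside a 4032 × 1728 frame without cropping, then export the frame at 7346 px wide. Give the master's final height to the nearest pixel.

2671 px

In the 4032×1728 frame the master fills the width: height = 4032 / 2.750 ≈ 1466.18 px.
Scaling 4032 → 7346 is ×1.8219, so the height becomes 1466.18 × 1.8219 ≈ 2671.27 px.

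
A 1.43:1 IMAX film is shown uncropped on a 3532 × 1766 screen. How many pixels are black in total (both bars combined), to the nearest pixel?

1.43:1 IMAX is narrower than Univisium 2:1, so it spans the full height.
The film is 1766 × 1.430 ≈ 2525.3800 px wide.
Leftover width: 3532 − 2525.3800 = 1006.6200 px.
Bar area = 1006.6200 × 1766 ≈ 1777691 px.

1777691 pixels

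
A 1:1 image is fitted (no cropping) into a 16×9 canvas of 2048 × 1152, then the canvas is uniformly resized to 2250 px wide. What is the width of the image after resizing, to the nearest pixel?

1266 px

At 2048×1152 the image is height-limited, so width = 1152 × 1/1 ≈ 1152.00 px.
Resizing to 2250 px wide multiplies everything by 1.0986: 1152.00 → 1265.62 px.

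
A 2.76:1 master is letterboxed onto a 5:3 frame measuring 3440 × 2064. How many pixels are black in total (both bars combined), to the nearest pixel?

Since 2.760 > 1.667, the master is width-limited.
The master is 3440 / 2.760 ≈ 1246.3768 px tall.
2064 − 1246.3768 = 817.6232 px of bars.
That's 817.6232 × 3440 ≈ 2812624 black pixels.

2812624 pixels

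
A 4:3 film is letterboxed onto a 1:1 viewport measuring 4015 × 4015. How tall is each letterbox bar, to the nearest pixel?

4:3 is wider than 1:1, so it spans the full width.
The film is 4015 × 3/4 ≈ 3011.25 px tall.
Leftover height: 4015 − 3011.25 = 1003.75 px → 501.88 each side.

502 px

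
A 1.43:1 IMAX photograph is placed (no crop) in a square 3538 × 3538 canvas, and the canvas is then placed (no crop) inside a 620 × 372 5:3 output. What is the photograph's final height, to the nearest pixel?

260 px

Inside the 3538×3538 canvas the photograph is width-limited at 3538.00 × 2474.13.
The square canvas is height-limited in 620×372, giving 372.00 × 372.00; scale factor 0.1051.
So the photograph's height is 2474.13 × 0.1051 ≈ 260.14.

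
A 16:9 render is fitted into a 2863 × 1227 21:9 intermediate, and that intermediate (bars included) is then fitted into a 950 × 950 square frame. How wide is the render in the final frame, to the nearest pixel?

724 px

Inside the 2863×1227 canvas the render is height-limited at 2181.33 × 1227.00.
21:9 in 950×950: fills the width, so the intermediate becomes 950.00 × 407.14 — a scale of ×0.3318.
Applying the same ×0.3318: 2181.33 → 723.81.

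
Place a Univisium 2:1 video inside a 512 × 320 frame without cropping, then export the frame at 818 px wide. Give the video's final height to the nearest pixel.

Fitted into 512×320, the video spans the width; its height is 512 × 1/2 ≈ 256.00 px.
Resizing to 818 px wide multiplies everything by 1.5977: 256.00 → 409.00 px.

409 px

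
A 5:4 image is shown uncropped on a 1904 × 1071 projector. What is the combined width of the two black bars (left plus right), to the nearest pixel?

565 px

Since 1.250 < 1.778, the image is height-limited.
Content width = 1071 × 5/4 ≈ 1338.75 px.
Leftover width: 1904 − 1338.75 = 565.25 px.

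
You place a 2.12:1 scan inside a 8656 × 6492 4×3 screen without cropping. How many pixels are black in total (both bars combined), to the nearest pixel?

20852141 pixels

2.12:1 (2.120) > 4×3 (1.333), so the scan fills the width.
The scan is 8656 / 2.120 ≈ 4083.0189 px tall.
6492 − 4083.0189 = 2408.9811 px of bars.
That's 2408.9811 × 8656 ≈ 20852141 black pixels.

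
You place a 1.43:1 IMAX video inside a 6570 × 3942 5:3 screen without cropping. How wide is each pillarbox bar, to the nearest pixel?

466 px

1.43:1 IMAX is narrower than 5:3, so it spans the full height.
That makes the image 5637.06 px wide (3942 × 1.430).
Leftover width: 6570 − 5637.06 = 932.94 px → 466.47 each side.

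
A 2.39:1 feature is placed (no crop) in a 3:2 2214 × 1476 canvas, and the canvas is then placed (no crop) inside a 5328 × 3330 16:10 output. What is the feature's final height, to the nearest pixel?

2090 px

2.39:1 in 2214×1476: fills the width, so the feature is 2214.00 × 926.36.
3:2 in 5328×3330: fills the height, so the intermediate becomes 4995.00 × 3330.00 — a scale of ×2.2561.
So the feature's height is 926.36 × 2.2561 ≈ 2089.96.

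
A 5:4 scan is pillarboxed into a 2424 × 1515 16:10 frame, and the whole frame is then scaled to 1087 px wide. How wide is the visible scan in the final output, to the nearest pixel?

849 px

At 2424×1515 the scan is height-limited, so width = 1515 × 5/4 ≈ 1893.75 px.
The frame scales by 1087/2424 = 0.4484; 1893.75 × 0.4484 ≈ 849.22 px.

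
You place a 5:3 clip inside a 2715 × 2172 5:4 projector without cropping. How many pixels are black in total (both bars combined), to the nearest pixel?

1474245 pixels

5:3 is wider than 5:4, so it spans the full width.
Content height = 2715 × 3/5 ≈ 1629.0000 px.
2172 − 1629.0000 = 543.0000 px of bars.
Across the 2715-px span: 543.0000 × 2715 ≈ 1474245 px.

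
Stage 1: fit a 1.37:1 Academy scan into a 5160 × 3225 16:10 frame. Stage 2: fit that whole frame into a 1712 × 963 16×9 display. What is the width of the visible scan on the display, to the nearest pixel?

First fit — 1.37:1 Academy into 5160×3225 spans the height: 4418.25 × 3225.00.
The 16:10 canvas is height-limited in 1712×963, giving 1540.80 × 963.00; scale factor 0.2986.
Applying the same ×0.2986: 4418.25 → 1319.31.

1319 px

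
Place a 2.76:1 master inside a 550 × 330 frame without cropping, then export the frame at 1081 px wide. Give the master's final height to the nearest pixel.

At 550×330 the master is width-limited, so height = 550 / 2.760 ≈ 199.28 px.
The frame scales by 1081/550 = 1.9655; 199.28 × 1.9655 ≈ 391.67 px.

392 px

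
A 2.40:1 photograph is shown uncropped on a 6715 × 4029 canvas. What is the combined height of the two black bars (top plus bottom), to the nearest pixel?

Since 2.400 > 1.667, the photograph is width-limited.
Content height = 6715 / 2.400 ≈ 2797.92 px.
4029 − 2797.92 = 1231.08 px of bars.

1231 px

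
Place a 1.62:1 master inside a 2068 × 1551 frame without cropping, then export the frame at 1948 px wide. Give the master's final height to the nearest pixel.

Fitted into 2068×1551, the master spans the width; its height is 2068 / 1.620 ≈ 1276.54 px.
Resizing to 1948 px wide multiplies everything by 0.9420: 1276.54 → 1202.47 px.

1202 px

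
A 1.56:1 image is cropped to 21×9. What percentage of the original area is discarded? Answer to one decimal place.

33.1%

21×9 is wider than 1.56:1, so the crop keeps the full width and trims the height.
Area ratio = (1.560)/(2.333) = 66.86%; the remaining 33.14% is cropped out.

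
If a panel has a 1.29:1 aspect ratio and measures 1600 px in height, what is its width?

2064 px

Width = 1600 × 1.290 = 2064.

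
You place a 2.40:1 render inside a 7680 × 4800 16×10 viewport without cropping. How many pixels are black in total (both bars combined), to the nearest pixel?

2.40:1 is wider than 16×10, so it spans the full width.
Content height = 7680 / 2.400 ≈ 3200.0000 px.
Black = 4800 − 3200.0000 = 1600.0000 px.
Bar area = 1600.0000 × 7680 ≈ 12288000 px.

12288000 pixels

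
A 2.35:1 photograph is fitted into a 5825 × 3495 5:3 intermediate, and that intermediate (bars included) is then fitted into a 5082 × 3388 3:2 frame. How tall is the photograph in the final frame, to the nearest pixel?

Inside the 5825×3495 canvas the photograph is width-limited at 5825.00 × 2478.72.
5:3 in 5082×3388: fills the width, so the intermediate becomes 5082.00 × 3049.20 — a scale of ×0.8724.
The photograph scales with it: height 2478.72 × 0.8724 ≈ 2162.55.

2163 px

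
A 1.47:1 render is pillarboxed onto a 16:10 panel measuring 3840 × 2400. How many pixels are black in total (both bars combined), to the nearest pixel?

748800 pixels

1.47:1 (1.470) < 16:10 (1.600), so the render fills the height.
Content width = 2400 × 1.470 ≈ 3528.0000 px.
Leftover width: 3840 − 3528.0000 = 312.0000 px.
That's 312.0000 × 2400 ≈ 748800 black pixels.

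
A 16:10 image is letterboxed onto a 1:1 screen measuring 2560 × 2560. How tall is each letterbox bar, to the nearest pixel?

480 px

Since 1.600 > 1.000, the image is width-limited.
The image is 2560 × 10/16 ≈ 1600.00 px tall.
2560 − 1600.00 = 960.00 px of bars (480.00 each).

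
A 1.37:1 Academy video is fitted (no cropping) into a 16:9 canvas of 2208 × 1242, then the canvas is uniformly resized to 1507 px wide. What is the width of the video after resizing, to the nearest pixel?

1161 px

In the 2208×1242 frame the video fills the height: width = 1242 × 1.370 ≈ 1701.54 px.
Resizing to 1507 px wide multiplies everything by 0.6825: 1701.54 → 1161.33 px.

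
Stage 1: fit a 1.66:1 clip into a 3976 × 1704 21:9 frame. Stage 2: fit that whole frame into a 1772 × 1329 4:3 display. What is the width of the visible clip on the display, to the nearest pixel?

Inside the 3976×1704 canvas the clip is height-limited at 2828.64 × 1704.00.
Second fit — the 21:9 canvas into 1772×1329 spans the width: 1772.00 × 759.43 (×0.4457 from 3976×1704).
Applying the same ×0.4457: 2828.64 → 1260.65.

1261 px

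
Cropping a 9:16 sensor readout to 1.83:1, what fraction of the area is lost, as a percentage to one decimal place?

1.83:1 is wider than 9:16, so the crop keeps the full width and trims the height.
Fraction kept = (0.562)/(1.830) ≈ 30.74%, so 69.26% is lost.

69.3%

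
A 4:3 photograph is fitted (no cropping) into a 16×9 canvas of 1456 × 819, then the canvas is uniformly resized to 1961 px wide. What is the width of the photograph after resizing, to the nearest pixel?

1471 px

Fitted into 1456×819, the photograph spans the height; its width is 819 × 4/3 ≈ 1092.00 px.
The frame scales by 1961/1456 = 1.3468; 1092.00 × 1.3468 ≈ 1470.75 px.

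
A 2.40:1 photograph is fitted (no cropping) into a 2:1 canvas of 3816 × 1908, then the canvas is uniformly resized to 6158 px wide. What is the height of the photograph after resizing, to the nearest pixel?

2566 px

Fitted into 3816×1908, the photograph spans the width; its height is 3816 / 2.400 ≈ 1590.00 px.
Resizing to 6158 px wide multiplies everything by 1.6137: 1590.00 → 2565.83 px.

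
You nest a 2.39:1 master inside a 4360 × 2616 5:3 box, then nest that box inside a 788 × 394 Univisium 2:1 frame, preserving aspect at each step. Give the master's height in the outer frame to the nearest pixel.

2.39:1 in 4360×2616: fills the width, so the master is 4360.00 × 1824.27.
The 5:3 canvas is height-limited in 788×394, giving 656.67 × 394.00; scale factor 0.1506.
So the master's height is 1824.27 × 0.1506 ≈ 274.76.

275 px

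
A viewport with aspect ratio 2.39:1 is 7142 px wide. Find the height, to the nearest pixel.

2988 px

Height = 7142 / 2.390 = 2988.28.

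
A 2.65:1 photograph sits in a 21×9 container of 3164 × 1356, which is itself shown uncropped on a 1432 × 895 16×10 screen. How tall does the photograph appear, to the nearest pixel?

540 px

2.65:1 in 3164×1356: fills the width, so the photograph is 3164.00 × 1193.96.
21×9 in 1432×895: fills the width, so the intermediate becomes 1432.00 × 613.71 — a scale of ×0.4526.
The photograph scales with it: height 1193.96 × 0.4526 ≈ 540.38.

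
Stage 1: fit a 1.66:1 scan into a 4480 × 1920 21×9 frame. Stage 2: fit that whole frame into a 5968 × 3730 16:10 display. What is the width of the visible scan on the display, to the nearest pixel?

First fit — 1.66:1 into 4480×1920 spans the height: 3187.20 × 1920.00.
Second fit — the 21×9 canvas into 5968×3730 spans the width: 5968.00 × 2557.71 (×1.3321 from 4480×1920).
So the scan's width is 3187.20 × 1.3321 ≈ 4245.81.

4246 px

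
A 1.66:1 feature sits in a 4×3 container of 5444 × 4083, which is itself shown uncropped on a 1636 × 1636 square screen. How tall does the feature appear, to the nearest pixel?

986 px

1.66:1 in 5444×4083: fills the width, so the feature is 5444.00 × 3279.52.
Second fit — the 4×3 canvas into 1636×1636 spans the width: 1636.00 × 1227.00 (×0.3005 from 5444×4083).
So the feature's height is 3279.52 × 0.3005 ≈ 985.54.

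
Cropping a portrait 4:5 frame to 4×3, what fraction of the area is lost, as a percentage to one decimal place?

40.0%

The width stays; only height is cut (since 4×3 is wider than portrait 4:5).
(0.800)/(1.333) ≈ 0.600 of the area survives, leaving 40.00% discarded.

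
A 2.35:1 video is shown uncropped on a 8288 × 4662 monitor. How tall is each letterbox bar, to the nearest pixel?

2.35:1 is wider than 16×9, so it spans the full width.
That makes the image 3526.81 px tall (8288 / 2.350).
4662 − 3526.81 = 1135.19 px of bars (567.60 each).

568 px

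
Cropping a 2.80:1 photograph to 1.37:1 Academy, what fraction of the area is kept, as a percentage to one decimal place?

Going from 2.80:1 to 1.37:1 Academy means cutting width while keeping height.
Area ratio = (1.370)/(2.800) = 48.93% retained.

48.9%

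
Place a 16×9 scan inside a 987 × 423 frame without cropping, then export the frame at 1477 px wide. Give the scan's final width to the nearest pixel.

1125 px

At 987×423 the scan is height-limited, so width = 423 × 16/9 ≈ 752.00 px.
Resizing to 1477 px wide multiplies everything by 1.4965: 752.00 → 1125.33 px.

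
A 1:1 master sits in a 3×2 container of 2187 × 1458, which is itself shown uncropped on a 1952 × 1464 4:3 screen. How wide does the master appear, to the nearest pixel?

1301 px

Inside the 2187×1458 canvas the master is height-limited at 1458.00 × 1458.00.
Second fit — the 3×2 canvas into 1952×1464 spans the width: 1952.00 × 1301.33 (×0.8925 from 2187×1458).
The master scales with it: width 1458.00 × 0.8925 ≈ 1301.33.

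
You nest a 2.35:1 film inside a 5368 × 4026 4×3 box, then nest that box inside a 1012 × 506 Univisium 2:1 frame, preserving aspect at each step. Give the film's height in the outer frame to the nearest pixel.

First fit — 2.35:1 into 5368×4026 spans the width: 5368.00 × 2284.26.
Second fit — the 4×3 canvas into 1012×506 spans the height: 674.67 × 506.00 (×0.1257 from 5368×4026).
The film scales with it: height 2284.26 × 0.1257 ≈ 287.09.

287 px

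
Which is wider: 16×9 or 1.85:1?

1.85:1

16×9 = 1.778 and 1.85; 1.85 > 1.778.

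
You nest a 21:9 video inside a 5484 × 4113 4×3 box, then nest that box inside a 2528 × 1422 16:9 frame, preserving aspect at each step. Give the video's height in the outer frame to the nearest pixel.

First fit — 21:9 into 5484×4113 spans the width: 5484.00 × 2350.29.
The 4×3 canvas is height-limited in 2528×1422, giving 1896.00 × 1422.00; scale factor 0.3457.
So the video's height is 2350.29 × 0.3457 ≈ 812.57.

813 px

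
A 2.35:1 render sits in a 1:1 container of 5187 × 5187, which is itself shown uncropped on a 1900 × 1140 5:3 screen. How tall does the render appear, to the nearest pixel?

485 px

Inside the 5187×5187 canvas the render is width-limited at 5187.00 × 2207.23.
The 1:1 canvas is height-limited in 1900×1140, giving 1140.00 × 1140.00; scale factor 0.2198.
So the render's height is 2207.23 × 0.2198 ≈ 485.11.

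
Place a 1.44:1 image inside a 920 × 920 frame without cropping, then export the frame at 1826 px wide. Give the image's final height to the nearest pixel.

At 920×920 the image is width-limited, so height = 920 / 1.440 ≈ 638.89 px.
Resizing to 1826 px wide multiplies everything by 1.9848: 638.89 → 1268.06 px.

1268 px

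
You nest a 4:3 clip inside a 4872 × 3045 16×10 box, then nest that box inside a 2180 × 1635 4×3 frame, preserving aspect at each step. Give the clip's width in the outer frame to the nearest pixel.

1817 px

First fit — 4:3 into 4872×3045 spans the height: 4060.00 × 3045.00.
The 16×10 canvas is width-limited in 2180×1635, giving 2180.00 × 1362.50; scale factor 0.4475.
So the clip's width is 4060.00 × 0.4475 ≈ 1816.67.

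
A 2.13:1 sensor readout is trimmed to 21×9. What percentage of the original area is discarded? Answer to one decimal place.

8.7%

21×9 is wider than 2.13:1, so the crop keeps the full width and trims the height.
Area ratio = (2.130)/(2.333) = 91.29%; the remaining 8.71% is cropped out.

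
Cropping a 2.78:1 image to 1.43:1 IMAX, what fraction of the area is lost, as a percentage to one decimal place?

Going from 2.78:1 to 1.43:1 IMAX means cutting width while keeping height.
Area ratio = (1.430)/(2.780) = 51.44%; the remaining 48.56% is cropped out.

48.6%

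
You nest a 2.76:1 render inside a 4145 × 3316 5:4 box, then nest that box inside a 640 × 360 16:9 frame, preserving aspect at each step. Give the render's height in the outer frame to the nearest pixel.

2.76:1 in 4145×3316: fills the width, so the render is 4145.00 × 1501.81.
5:4 in 640×360: fills the height, so the intermediate becomes 450.00 × 360.00 — a scale of ×0.1086.
Applying the same ×0.1086: 1501.81 → 163.04.

163 px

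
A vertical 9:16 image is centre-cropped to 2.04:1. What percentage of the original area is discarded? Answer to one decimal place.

72.4%

The width stays; only height is cut (since 2.04:1 is wider than vertical 9:16).
Fraction kept = (0.562)/(2.040) ≈ 27.57%, so 72.43% is lost.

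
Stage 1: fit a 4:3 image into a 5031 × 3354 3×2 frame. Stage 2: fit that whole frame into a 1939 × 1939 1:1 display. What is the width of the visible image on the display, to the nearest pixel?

1724 px

First fit — 4:3 into 5031×3354 spans the height: 4472.00 × 3354.00.
The 3×2 canvas is width-limited in 1939×1939, giving 1939.00 × 1292.67; scale factor 0.3854.
The image scales with it: width 4472.00 × 0.3854 ≈ 1723.56.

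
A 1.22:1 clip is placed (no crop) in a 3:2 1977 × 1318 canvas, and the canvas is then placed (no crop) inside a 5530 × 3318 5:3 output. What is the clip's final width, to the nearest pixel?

First fit — 1.22:1 into 1977×1318 spans the height: 1607.96 × 1318.00.
The 3:2 canvas is height-limited in 5530×3318, giving 4977.00 × 3318.00; scale factor 2.5175.
Applying the same ×2.5175: 1607.96 → 4047.96.

4048 px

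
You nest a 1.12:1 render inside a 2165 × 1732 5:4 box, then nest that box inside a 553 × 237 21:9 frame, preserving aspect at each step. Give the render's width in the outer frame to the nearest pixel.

265 px

1.12:1 in 2165×1732: fills the height, so the render is 1939.84 × 1732.00.
5:4 in 553×237: fills the height, so the intermediate becomes 296.25 × 237.00 — a scale of ×0.1368.
So the render's width is 1939.84 × 0.1368 ≈ 265.44.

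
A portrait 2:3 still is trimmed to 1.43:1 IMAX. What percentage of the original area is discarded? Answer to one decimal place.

53.4%

The width stays; only height is cut (since 1.43:1 IMAX is wider than portrait 2:3).
(0.667)/(1.430) ≈ 0.466 of the area survives, leaving 53.38% discarded.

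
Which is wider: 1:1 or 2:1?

1 and 2; 2 > 1.

2:1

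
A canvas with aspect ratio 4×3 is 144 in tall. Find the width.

144·4/3 = 192.

192 in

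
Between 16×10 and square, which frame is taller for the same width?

square

16×10 = 1.6 and square = 1; 1.6 > 1. The smaller width-to-height ratio is the taller frame.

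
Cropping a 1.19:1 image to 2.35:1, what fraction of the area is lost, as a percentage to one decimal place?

The width stays; only height is cut (since 2.35:1 is wider than 1.19:1).
(1.190)/(2.350) ≈ 0.506 of the area survives, leaving 49.36% discarded.

49.4%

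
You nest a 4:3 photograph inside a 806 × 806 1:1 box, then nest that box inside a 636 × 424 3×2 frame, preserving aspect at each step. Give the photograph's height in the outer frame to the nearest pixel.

318 px

First fit — 4:3 into 806×806 spans the width: 806.00 × 604.50.
The 1:1 canvas is height-limited in 636×424, giving 424.00 × 424.00; scale factor 0.5261.
The photograph scales with it: height 604.50 × 0.5261 ≈ 318.00.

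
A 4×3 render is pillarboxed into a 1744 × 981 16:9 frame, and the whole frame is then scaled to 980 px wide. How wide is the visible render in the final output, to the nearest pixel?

Fitted into 1744×981, the render spans the height; its width is 981 × 4/3 ≈ 1308.00 px.
Resizing to 980 px wide multiplies everything by 0.5619: 1308.00 → 735.00 px.

735 px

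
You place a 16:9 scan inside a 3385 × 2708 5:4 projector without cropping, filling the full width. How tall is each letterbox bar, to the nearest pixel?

402 px

The scan is 3385 × 9/16 ≈ 1904.06 px tall.
Black = 2708 − 1904.06 = 803.94 px, or 401.97 per bar.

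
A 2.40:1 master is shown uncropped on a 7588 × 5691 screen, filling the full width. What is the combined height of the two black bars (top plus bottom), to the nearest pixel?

Content height = 7588 / 2.400 ≈ 3161.67 px.
Black = 5691 − 3161.67 = 2529.33 px.

2529 px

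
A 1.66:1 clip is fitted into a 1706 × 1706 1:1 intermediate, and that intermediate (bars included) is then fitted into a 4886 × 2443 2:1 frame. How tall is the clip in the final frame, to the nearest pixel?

First fit — 1.66:1 into 1706×1706 spans the width: 1706.00 × 1027.71.
1:1 in 4886×2443: fills the height, so the intermediate becomes 2443.00 × 2443.00 — a scale of ×1.4320.
Applying the same ×1.4320: 1027.71 → 1471.69.

1472 px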